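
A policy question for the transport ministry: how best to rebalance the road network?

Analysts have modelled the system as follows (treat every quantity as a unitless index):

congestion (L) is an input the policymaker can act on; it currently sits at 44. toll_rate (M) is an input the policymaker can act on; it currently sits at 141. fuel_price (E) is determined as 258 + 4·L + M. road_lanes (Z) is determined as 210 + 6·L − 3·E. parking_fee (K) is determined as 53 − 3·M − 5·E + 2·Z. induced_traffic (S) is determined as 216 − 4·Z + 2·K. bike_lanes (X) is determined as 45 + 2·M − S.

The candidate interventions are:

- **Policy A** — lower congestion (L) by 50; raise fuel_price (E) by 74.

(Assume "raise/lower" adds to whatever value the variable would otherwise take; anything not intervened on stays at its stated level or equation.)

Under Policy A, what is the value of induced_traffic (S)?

Policy A (L − 50, E + 74):
  L = 44 − 50 = -6
  M = 141
  E = 258 + 4·(-6) + 141 (+74 from intervention) = 449
  Z = 210 + 6·(-6) − 3·449 = -1173
  K = 53 − 3·141 − 5·449 + 2·(-1173) = -4961
  S = 216 − 4·(-1173) + 2·(-4961) = -5014

-5014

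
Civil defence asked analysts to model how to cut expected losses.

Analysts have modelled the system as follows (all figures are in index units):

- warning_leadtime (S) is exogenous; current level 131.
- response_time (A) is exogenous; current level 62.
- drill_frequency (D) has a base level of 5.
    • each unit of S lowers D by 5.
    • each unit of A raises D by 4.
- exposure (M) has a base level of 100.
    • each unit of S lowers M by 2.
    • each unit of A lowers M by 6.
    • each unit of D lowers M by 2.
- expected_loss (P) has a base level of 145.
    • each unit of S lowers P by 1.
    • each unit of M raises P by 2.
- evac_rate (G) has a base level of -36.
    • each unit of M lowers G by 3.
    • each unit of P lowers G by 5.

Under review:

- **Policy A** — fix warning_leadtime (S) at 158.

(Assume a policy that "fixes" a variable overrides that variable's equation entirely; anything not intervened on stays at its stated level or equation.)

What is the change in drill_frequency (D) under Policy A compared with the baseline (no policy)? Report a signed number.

-135

Baseline:
  S = 131
  A = 62
  D = 5 − 5·131 + 4·62 = -402
Policy A (S := 158):
  S = 158
  A = 62
  D = 5 − 5·158 + 4·62 = -537
Change in D: -537 − (-402) = -135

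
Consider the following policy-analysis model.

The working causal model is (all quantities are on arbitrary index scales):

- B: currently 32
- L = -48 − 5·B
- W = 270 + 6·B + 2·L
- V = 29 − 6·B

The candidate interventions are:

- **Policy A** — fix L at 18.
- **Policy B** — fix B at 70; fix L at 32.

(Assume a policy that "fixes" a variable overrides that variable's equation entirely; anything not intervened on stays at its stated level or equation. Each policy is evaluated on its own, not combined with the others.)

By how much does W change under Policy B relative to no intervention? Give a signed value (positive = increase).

Baseline:
  B = 32
  L = -48 − 5·32 = -208
  W = 270 + 6·32 + 2·(-208) = 46
Policy B (B := 70, L := 32):
  B = 70
  L = 32
  W = 270 + 6·70 + 2·32 = 754
Change in W: 754 − 46 = 708

708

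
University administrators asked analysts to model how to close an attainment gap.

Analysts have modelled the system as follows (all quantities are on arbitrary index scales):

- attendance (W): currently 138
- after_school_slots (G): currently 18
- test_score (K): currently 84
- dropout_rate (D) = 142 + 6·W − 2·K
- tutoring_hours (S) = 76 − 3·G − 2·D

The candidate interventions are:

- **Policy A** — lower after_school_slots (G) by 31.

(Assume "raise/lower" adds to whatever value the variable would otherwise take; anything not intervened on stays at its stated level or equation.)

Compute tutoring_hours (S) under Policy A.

Policy A (G − 31):
  W = 138
  G = 18 − 31 = -13
  K = 84
  D = 142 + 6·138 − 2·84 = 802
  S = 76 − 3·(-13) − 2·802 = -1489

-1489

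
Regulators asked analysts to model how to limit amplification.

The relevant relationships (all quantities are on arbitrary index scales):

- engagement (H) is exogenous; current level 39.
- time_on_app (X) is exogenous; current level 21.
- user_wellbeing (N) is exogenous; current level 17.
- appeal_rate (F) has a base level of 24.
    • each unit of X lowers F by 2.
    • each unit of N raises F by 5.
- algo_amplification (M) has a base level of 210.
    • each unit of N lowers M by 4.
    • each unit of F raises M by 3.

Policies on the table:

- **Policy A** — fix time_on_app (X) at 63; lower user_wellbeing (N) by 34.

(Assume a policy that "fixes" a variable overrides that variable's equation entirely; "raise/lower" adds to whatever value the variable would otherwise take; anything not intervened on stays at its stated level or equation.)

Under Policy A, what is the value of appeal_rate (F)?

-187

Policy A (X := 63, N − 34):
  X = 63
  N = 17 − 34 = -17
  F = 24 − 2·63 + 5·(-17) = -187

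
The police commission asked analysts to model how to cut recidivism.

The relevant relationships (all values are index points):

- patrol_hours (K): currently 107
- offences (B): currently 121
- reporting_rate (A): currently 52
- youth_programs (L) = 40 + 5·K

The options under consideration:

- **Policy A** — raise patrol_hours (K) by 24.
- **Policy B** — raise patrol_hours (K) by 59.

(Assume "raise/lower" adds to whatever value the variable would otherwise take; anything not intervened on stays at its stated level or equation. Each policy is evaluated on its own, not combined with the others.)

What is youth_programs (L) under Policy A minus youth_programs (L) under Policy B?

Policy A (K + 24):
  K = 107 + 24 = 131
  L = 40 + 5·131 = 695
Policy B (K + 59):
  K = 107 + 59 = 166
  L = 40 + 5·166 = 870
L: 695 − 870 = -175

-175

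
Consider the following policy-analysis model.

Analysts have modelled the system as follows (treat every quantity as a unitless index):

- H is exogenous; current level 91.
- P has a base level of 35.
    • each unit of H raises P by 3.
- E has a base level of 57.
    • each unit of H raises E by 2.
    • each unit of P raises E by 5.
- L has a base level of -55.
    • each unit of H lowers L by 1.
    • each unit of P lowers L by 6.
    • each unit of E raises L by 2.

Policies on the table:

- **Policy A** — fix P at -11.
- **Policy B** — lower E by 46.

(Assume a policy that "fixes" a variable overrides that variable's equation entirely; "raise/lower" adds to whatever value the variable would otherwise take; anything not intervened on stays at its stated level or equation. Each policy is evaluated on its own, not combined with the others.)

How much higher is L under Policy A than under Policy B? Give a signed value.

-1184

Policy A (P := -11):
  H = 91
  P = -11
  E = 57 + 2·91 + 5·(-11) = 184
  L = -55 − 91 − 6·(-11) + 2·184 = 288
Policy B (E − 46):
  H = 91
  P = 35 + 3·91 = 308
  E = 57 + 2·91 + 5·308 (−46 from intervention) = 1733
  L = -55 − 91 − 6·308 + 2·1733 = 1472
L: 288 − 1472 = -1184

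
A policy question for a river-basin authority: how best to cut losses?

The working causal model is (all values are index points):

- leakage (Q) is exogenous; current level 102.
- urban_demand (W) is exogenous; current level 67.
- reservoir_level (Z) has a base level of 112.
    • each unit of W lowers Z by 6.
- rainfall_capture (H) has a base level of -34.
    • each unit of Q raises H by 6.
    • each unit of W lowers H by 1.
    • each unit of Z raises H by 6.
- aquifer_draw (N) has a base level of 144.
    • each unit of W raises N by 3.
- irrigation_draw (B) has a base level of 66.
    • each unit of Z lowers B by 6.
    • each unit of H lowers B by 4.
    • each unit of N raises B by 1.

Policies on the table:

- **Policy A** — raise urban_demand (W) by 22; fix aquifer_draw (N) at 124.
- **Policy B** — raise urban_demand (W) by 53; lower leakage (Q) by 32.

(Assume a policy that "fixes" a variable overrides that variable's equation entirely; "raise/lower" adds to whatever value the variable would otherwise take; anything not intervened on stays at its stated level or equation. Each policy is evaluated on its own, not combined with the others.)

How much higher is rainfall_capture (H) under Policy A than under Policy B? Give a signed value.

Policy A (W + 22, N := 124):
  Q = 102
  W = 67 + 22 = 89
  Z = 112 − 6·89 = -422
  H = -34 + 6·102 − 89 + 6·(-422) = -2043
Policy B (W + 53, Q − 32):
  Q = 102 − 32 = 70
  W = 67 + 53 = 120
  Z = 112 − 6·120 = -608
  H = -34 + 6·70 − 120 + 6·(-608) = -3382
H: -2043 − (-3382) = 1339

1339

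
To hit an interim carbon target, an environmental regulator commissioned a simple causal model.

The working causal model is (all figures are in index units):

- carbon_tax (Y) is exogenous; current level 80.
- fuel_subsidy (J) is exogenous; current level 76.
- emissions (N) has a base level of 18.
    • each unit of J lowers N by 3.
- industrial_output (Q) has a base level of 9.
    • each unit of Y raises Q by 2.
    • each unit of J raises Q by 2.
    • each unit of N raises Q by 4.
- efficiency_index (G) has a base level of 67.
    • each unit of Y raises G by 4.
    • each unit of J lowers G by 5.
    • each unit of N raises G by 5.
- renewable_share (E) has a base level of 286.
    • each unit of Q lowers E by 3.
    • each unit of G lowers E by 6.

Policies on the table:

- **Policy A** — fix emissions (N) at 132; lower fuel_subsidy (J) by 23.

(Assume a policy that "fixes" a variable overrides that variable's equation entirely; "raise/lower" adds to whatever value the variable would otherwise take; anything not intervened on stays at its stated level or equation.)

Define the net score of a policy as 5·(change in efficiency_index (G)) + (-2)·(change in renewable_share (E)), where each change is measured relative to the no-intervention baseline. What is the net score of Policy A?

Baseline:
  Y = 80
  J = 76
  N = 18 − 3·76 = -210
  Q = 9 + 2·80 + 2·76 + 4·(-210) = -519
  G = 67 + 4·80 − 5·76 + 5·(-210) = -1043
  E = 286 − 3·(-519) − 6·(-1043) = 8101
Policy A (N := 132, J − 23):
  Y = 80
  J = 76 − 23 = 53
  N = 132
  Q = 9 + 2·80 + 2·53 + 4·132 = 803
  G = 67 + 4·80 − 5·53 + 5·132 = 782
  E = 286 − 3·803 − 6·782 = -6815
ΔG = 782 − (-1043) = 1825; ΔE = -6815 − 8101 = -14916
Score = 5·1825 + (-2)·(-14916) = 38957

38957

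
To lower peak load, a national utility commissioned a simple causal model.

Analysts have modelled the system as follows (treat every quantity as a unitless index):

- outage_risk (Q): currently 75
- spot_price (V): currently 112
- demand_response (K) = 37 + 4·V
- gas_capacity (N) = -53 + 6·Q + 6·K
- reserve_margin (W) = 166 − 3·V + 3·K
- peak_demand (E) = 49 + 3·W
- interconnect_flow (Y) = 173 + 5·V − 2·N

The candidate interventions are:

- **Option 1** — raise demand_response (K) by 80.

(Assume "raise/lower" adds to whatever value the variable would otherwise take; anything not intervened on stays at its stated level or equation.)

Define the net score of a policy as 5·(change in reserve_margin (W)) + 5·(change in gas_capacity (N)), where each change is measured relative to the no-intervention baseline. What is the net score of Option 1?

Baseline:
  Q = 75
  V = 112
  K = 37 + 4·112 = 485
  N = -53 + 6·75 + 6·485 = 3307
  W = 166 − 3·112 + 3·485 = 1285
Option 1 (K + 80):
  Q = 75
  V = 112
  K = 37 + 4·112 (+80 from intervention) = 565
  N = -53 + 6·75 + 6·565 = 3787
  W = 166 − 3·112 + 3·565 = 1525
ΔW = 1525 − 1285 = 240; ΔN = 3787 − 3307 = 480
Score = 5·240 + 5·480 = 3600

3600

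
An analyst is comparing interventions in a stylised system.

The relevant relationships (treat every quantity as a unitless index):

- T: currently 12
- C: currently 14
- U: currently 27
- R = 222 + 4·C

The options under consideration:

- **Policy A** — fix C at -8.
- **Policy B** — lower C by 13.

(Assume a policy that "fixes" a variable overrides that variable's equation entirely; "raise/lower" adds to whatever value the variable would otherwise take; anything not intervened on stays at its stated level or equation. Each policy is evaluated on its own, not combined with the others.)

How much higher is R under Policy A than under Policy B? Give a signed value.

-36

Policy A (C := -8):
  C = -8
  R = 222 + 4·(-8) = 190
Policy B (C − 13):
  C = 14 − 13 = 1
  R = 222 + 4·1 = 226
R: 190 − 226 = -36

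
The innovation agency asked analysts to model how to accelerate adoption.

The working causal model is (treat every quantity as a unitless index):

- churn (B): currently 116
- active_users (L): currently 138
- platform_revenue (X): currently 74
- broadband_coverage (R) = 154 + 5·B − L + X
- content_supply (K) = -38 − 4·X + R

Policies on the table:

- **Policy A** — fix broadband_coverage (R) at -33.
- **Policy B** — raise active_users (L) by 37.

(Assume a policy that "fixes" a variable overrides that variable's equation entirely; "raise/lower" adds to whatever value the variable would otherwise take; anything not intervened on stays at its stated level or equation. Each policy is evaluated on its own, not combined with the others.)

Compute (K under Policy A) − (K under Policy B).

Policy A (R := -33):
  B = 116
  L = 138
  X = 74
  R = -33
  K = -38 − 4·74 + (-33) = -367
Policy B (L + 37):
  B = 116
  L = 138 + 37 = 175
  X = 74
  R = 154 + 5·116 − 175 + 74 = 633
  K = -38 − 4·74 + 633 = 299
K: -367 − 299 = -666

-666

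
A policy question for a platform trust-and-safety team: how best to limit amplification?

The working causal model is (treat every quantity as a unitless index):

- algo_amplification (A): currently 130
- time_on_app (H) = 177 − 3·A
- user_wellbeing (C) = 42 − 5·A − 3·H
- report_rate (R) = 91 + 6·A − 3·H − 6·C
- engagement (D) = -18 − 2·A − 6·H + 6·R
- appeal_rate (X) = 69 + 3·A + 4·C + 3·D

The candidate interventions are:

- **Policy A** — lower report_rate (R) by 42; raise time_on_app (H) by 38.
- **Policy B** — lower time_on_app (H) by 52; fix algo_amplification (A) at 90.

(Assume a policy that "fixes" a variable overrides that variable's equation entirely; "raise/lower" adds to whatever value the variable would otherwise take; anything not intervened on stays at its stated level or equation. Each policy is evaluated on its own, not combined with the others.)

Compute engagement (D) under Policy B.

Policy B (H − 52, A := 90):
  A = 90
  H = 177 − 3·90 (−52 from intervention) = -145
  C = 42 − 5·90 − 3·(-145) = 27
  R = 91 + 6·90 − 3·(-145) − 6·27 = 904
  D = -18 − 2·90 − 6·(-145) + 6·904 = 6096

6096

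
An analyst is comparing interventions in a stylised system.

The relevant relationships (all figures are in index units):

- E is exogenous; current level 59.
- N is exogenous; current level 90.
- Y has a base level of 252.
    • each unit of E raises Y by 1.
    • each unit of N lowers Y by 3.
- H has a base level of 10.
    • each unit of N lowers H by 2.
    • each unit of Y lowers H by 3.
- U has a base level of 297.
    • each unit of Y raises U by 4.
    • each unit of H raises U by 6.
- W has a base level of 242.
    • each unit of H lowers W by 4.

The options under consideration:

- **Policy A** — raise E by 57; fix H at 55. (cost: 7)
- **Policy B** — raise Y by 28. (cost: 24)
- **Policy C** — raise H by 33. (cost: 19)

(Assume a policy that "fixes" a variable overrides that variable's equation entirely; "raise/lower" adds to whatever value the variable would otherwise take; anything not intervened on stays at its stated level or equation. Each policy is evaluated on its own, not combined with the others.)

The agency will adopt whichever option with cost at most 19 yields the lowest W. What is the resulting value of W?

Policy A (E + 57, H := 55):
  E = 59 + 57 = 116
  N = 90
  Y = 252 + 116 − 3·90 = 98
  H = 55
  W = 242 − 4·55 = 22
Policy C (H + 33):
  E = 59
  N = 90
  Y = 252 + 59 − 3·90 = 41
  H = 10 − 2·90 − 3·41 (+33 from intervention) = -260
  W = 242 − 4·(-260) = 1282
Comparing — Policy A: W=22, Policy C: W=1282. Lowest is 22 (Policy A).

22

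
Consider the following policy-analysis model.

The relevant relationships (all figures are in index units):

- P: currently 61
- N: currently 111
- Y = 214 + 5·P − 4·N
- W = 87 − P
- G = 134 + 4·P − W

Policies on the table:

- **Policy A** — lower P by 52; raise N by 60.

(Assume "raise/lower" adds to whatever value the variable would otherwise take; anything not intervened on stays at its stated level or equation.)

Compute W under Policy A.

78

Policy A (P − 52, N + 60):
  P = 61 − 52 = 9
  W = 87 − 9 = 78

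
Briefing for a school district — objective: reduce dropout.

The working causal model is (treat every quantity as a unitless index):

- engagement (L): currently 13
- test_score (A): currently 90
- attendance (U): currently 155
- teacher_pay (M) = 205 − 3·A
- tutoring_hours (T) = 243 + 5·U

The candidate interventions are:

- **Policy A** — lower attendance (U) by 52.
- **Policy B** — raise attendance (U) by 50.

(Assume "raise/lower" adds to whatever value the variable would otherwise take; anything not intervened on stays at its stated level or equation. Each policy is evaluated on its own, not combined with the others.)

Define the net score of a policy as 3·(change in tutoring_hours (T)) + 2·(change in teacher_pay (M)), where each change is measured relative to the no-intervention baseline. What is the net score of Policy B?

750

Baseline:
  A = 90
  U = 155
  M = 205 − 3·90 = -65
  T = 243 + 5·155 = 1018
Policy B (U + 50):
  A = 90
  U = 155 + 50 = 205
  M = 205 − 3·90 = -65
  T = 243 + 5·205 = 1268
ΔT = 1268 − 1018 = 250; ΔM = -65 − (-65) = 0
Score = 3·250 + 2·0 = 750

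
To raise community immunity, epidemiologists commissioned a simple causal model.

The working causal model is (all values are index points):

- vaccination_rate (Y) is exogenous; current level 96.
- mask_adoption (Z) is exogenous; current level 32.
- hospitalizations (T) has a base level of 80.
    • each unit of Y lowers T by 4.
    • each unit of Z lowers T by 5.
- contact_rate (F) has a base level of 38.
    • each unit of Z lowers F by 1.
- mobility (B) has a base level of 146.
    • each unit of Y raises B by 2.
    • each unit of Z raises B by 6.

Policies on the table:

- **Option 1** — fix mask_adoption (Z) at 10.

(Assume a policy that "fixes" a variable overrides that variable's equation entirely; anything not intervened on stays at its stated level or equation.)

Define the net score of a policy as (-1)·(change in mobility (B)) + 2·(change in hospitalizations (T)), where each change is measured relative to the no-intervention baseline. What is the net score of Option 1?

352

Baseline:
  Y = 96
  Z = 32
  T = 80 − 4·96 − 5·32 = -464
  B = 146 + 2·96 + 6·32 = 530
Option 1 (Z := 10):
  Y = 96
  Z = 10
  T = 80 − 4·96 − 5·10 = -354
  B = 146 + 2·96 + 6·10 = 398
ΔB = 398 − 530 = -132; ΔT = -354 − (-464) = 110
Score = (-1)·(-132) + 2·110 = 352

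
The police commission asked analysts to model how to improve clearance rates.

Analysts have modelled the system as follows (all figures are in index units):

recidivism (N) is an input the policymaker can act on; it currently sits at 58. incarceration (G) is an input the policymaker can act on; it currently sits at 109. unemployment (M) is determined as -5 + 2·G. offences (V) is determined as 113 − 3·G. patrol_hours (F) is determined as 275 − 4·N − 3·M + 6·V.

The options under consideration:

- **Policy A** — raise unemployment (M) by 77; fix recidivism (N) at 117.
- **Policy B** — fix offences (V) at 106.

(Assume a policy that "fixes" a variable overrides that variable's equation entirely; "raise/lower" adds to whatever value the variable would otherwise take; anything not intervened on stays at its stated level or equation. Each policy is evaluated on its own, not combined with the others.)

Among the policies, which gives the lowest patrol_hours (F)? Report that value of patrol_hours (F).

-2347

Policy A (M + 77, N := 117):
  N = 117
  G = 109
  M = -5 + 2·109 (+77 from intervention) = 290
  V = 113 − 3·109 = -214
  F = 275 − 4·117 − 3·290 + 6·(-214) = -2347
Policy B (V := 106):
  N = 58
  G = 109
  M = -5 + 2·109 = 213
  V = 106
  F = 275 − 4·58 − 3·213 + 6·106 = 40
Comparing — Policy A: F=-2347, Policy B: F=40. Lowest is -2347 (Policy A).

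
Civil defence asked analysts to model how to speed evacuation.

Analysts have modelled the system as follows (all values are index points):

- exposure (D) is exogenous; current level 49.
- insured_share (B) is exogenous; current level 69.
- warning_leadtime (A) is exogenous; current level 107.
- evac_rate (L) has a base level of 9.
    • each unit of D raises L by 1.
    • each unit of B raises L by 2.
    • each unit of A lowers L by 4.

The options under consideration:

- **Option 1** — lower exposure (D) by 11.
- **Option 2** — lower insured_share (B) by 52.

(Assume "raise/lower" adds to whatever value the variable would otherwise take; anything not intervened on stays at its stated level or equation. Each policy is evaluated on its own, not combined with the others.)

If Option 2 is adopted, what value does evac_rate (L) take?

Option 2 (B − 52):
  D = 49
  B = 69 − 52 = 17
  A = 107
  L = 9 + 49 + 2·17 − 4·107 = -336

-336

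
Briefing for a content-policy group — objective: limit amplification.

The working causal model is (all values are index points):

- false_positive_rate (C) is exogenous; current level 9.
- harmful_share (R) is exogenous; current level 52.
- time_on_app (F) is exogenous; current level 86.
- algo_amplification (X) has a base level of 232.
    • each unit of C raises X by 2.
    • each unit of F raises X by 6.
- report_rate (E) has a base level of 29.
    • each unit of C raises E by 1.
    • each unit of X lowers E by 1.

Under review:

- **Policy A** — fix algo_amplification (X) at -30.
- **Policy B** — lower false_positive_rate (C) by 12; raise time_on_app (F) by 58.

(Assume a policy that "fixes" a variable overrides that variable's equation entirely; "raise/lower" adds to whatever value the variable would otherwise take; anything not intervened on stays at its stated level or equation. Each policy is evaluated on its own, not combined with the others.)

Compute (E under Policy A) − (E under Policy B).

Policy A (X := -30):
  C = 9
  F = 86
  X = -30
  E = 29 + 9 − (-30) = 68
Policy B (C − 12, F + 58):
  C = 9 − 12 = -3
  F = 86 + 58 = 144
  X = 232 + 2·(-3) + 6·144 = 1090
  E = 29 + (-3) − 1090 = -1064
E: 68 − (-1064) = 1132

1132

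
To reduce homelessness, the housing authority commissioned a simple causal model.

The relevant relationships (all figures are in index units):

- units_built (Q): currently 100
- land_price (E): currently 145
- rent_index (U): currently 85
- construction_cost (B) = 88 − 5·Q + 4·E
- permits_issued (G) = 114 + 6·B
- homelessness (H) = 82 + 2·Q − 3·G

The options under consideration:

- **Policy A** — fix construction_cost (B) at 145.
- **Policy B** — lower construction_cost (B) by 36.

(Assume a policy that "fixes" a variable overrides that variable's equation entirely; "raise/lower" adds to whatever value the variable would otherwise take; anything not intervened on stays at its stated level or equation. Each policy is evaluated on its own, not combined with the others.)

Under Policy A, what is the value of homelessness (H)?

Policy A (B := 145):
  Q = 100
  E = 145
  B = 145
  G = 114 + 6·145 = 984
  H = 82 + 2·100 − 3·984 = -2670

-2670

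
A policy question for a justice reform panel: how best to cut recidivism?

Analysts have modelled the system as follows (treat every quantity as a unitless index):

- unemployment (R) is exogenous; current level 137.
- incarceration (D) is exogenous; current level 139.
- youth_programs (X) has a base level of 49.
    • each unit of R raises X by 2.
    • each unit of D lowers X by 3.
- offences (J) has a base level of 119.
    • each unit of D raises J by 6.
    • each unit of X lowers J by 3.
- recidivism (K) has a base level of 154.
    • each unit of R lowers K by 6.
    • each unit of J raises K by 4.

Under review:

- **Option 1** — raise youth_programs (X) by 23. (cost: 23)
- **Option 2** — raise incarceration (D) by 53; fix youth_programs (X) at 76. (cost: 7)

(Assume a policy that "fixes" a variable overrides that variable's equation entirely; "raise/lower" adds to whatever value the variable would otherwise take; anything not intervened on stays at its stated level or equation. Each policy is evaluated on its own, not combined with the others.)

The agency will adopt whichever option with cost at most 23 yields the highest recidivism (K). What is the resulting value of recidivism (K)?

Option 1 (X + 23):
  R = 137
  D = 139
  X = 49 + 2·137 − 3·139 (+23 from intervention) = -71
  J = 119 + 6·139 − 3·(-71) = 1166
  K = 154 − 6·137 + 4·1166 = 3996
Option 2 (D + 53, X := 76):
  R = 137
  D = 139 + 53 = 192
  X = 76
  J = 119 + 6·192 − 3·76 = 1043
  K = 154 − 6·137 + 4·1043 = 3504
Comparing — Option 1: K=3996, Option 2: K=3504. Highest is 3996 (Option 1).

3996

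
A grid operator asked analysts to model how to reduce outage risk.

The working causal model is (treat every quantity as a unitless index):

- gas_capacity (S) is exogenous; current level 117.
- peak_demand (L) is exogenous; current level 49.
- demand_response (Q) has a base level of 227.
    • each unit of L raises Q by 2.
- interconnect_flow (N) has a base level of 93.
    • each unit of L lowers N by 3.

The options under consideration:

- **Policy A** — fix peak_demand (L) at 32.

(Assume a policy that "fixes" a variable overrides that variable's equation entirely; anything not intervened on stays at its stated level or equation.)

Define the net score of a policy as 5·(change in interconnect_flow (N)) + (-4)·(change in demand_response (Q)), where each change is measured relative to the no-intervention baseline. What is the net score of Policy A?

Baseline:
  L = 49
  Q = 227 + 2·49 = 325
  N = 93 − 3·49 = -54
Policy A (L := 32):
  L = 32
  Q = 227 + 2·32 = 291
  N = 93 − 3·32 = -3
ΔN = -3 − (-54) = 51; ΔQ = 291 − 325 = -34
Score = 5·51 + (-4)·(-34) = 391

391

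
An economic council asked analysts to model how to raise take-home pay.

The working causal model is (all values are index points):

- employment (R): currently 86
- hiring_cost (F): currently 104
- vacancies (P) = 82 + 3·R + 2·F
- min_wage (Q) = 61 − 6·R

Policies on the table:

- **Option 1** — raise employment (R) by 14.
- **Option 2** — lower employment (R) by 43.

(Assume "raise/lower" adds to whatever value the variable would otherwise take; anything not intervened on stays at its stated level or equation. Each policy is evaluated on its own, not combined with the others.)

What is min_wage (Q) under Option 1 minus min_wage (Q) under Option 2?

Option 1 (R + 14):
  R = 86 + 14 = 100
  Q = 61 − 6·100 = -539
Option 2 (R − 43):
  R = 86 − 43 = 43
  Q = 61 − 6·43 = -197
Q: -539 − (-197) = -342

-342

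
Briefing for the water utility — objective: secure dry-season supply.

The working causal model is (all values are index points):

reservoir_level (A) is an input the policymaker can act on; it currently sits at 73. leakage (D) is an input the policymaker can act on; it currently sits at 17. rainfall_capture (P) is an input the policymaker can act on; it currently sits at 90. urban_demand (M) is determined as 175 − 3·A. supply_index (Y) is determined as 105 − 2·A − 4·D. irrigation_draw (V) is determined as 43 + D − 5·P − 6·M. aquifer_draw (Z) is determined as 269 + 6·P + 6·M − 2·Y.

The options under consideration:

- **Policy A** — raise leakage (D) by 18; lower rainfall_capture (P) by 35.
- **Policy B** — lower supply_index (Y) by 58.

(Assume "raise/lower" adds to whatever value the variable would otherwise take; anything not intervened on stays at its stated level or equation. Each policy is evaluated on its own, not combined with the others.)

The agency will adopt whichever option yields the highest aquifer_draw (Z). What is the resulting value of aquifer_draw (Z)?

879

Policy A (D + 18, P − 35):
  A = 73
  D = 17 + 18 = 35
  P = 90 − 35 = 55
  M = 175 − 3·73 = -44
  Y = 105 − 2·73 − 4·35 = -181
  Z = 269 + 6·55 + 6·(-44) − 2·(-181) = 697
Policy B (Y − 58):
  A = 73
  D = 17
  P = 90
  M = 175 − 3·73 = -44
  Y = 105 − 2·73 − 4·17 (−58 from intervention) = -167
  Z = 269 + 6·90 + 6·(-44) − 2·(-167) = 879
Comparing — Policy A: Z=697, Policy B: Z=879. Highest is 879 (Policy B).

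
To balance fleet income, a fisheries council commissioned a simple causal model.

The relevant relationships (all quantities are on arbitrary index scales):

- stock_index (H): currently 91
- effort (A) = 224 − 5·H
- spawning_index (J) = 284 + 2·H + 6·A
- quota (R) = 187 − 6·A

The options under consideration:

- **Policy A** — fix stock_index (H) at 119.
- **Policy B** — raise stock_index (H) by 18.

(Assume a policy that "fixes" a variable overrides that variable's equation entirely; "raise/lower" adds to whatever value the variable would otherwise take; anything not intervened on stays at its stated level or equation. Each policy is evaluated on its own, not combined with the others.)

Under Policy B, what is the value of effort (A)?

Policy B (H + 18):
  H = 91 + 18 = 109
  A = 224 − 5·109 = -321

-321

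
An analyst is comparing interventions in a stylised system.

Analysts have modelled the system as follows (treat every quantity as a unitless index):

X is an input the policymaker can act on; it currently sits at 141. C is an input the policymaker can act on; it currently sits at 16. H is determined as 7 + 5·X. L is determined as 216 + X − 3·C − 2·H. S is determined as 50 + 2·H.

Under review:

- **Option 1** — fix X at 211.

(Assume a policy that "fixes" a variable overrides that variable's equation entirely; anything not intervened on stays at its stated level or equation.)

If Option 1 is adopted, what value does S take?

Option 1 (X := 211):
  X = 211
  H = 7 + 5·211 = 1062
  S = 50 + 2·1062 = 2174

2174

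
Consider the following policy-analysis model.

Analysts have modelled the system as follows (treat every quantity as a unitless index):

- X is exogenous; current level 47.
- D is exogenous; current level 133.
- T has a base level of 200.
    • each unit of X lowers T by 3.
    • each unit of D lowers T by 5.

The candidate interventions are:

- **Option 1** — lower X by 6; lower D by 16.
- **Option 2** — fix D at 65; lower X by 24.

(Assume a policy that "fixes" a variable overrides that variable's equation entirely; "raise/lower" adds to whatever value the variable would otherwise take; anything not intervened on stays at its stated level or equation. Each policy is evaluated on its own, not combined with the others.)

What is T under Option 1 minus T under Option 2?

-314

Option 1 (X − 6, D − 16):
  X = 47 − 6 = 41
  D = 133 − 16 = 117
  T = 200 − 3·41 − 5·117 = -508
Option 2 (D := 65, X − 24):
  X = 47 − 24 = 23
  D = 65
  T = 200 − 3·23 − 5·65 = -194
T: -508 − (-194) = -314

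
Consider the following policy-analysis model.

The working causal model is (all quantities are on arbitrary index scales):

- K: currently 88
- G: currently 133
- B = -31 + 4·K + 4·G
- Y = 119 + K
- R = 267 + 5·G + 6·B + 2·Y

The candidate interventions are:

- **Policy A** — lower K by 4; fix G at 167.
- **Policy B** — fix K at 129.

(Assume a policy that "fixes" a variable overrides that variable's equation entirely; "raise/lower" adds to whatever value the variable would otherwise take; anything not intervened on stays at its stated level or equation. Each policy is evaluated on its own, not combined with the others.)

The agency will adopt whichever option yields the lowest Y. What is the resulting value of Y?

203

Policy A (K − 4, G := 167):
  K = 88 − 4 = 84
  Y = 119 + 84 = 203
Policy B (K := 129):
  K = 129
  Y = 119 + 129 = 248
Comparing — Policy A: Y=203, Policy B: Y=248. Lowest is 203 (Policy A).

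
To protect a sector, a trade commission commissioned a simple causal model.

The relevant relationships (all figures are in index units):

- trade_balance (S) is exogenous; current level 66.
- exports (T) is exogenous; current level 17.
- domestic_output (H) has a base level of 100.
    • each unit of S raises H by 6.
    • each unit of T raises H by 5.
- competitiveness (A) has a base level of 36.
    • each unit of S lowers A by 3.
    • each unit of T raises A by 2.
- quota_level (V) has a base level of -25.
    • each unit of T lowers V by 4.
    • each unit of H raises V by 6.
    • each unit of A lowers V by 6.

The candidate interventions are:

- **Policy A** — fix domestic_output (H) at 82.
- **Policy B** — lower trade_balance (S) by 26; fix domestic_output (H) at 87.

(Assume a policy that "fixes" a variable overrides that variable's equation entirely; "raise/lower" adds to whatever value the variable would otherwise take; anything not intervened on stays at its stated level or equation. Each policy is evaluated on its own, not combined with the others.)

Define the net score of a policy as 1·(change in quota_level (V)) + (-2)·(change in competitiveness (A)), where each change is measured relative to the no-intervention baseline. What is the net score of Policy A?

Baseline:
  S = 66
  T = 17
  H = 100 + 6·66 + 5·17 = 581
  A = 36 − 3·66 + 2·17 = -128
  V = -25 − 4·17 + 6·581 − 6·(-128) = 4161
Policy A (H := 82):
  S = 66
  T = 17
  H = 82
  A = 36 − 3·66 + 2·17 = -128
  V = -25 − 4·17 + 6·82 − 6·(-128) = 1167
ΔV = 1167 − 4161 = -2994; ΔA = -128 − (-128) = 0
Score = 1·(-2994) + (-2)·0 = -2994

-2994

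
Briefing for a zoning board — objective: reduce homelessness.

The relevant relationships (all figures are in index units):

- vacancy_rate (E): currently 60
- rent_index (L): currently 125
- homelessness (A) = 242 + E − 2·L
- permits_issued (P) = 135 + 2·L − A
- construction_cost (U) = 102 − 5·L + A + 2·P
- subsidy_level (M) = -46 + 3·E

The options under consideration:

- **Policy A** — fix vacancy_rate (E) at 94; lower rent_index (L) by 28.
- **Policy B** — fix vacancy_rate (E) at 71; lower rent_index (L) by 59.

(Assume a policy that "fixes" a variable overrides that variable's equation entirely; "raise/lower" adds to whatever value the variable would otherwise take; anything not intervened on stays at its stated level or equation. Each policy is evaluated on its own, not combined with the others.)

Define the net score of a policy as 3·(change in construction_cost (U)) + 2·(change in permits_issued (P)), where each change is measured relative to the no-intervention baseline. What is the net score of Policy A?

Baseline:
  E = 60
  L = 125
  A = 242 + 60 − 2·125 = 52
  P = 135 + 2·125 − 52 = 333
  U = 102 − 5·125 + 52 + 2·333 = 195
Policy A (E := 94, L − 28):
  E = 94
  L = 125 − 28 = 97
  A = 242 + 94 − 2·97 = 142
  P = 135 + 2·97 − 142 = 187
  U = 102 − 5·97 + 142 + 2·187 = 133
ΔU = 133 − 195 = -62; ΔP = 187 − 333 = -146
Score = 3·(-62) + 2·(-146) = -478

-478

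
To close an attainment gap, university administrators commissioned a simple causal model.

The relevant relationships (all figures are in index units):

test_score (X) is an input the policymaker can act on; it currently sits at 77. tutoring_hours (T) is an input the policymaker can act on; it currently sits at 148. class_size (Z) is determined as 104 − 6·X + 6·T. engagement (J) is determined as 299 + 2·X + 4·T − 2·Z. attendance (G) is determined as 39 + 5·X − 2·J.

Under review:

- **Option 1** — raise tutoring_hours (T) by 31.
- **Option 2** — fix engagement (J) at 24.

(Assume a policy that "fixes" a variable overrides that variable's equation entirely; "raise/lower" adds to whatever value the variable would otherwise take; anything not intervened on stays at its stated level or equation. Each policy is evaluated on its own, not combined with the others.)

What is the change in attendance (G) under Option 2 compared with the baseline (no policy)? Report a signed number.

-78

Baseline:
  X = 77
  T = 148
  Z = 104 − 6·77 + 6·148 = 530
  J = 299 + 2·77 + 4·148 − 2·530 = -15
  G = 39 + 5·77 − 2·(-15) = 454
Option 2 (J := 24):
  X = 77
  T = 148
  Z = 104 − 6·77 + 6·148 = 530
  J = 24
  G = 39 + 5·77 − 2·24 = 376
Change in G: 376 − 454 = -78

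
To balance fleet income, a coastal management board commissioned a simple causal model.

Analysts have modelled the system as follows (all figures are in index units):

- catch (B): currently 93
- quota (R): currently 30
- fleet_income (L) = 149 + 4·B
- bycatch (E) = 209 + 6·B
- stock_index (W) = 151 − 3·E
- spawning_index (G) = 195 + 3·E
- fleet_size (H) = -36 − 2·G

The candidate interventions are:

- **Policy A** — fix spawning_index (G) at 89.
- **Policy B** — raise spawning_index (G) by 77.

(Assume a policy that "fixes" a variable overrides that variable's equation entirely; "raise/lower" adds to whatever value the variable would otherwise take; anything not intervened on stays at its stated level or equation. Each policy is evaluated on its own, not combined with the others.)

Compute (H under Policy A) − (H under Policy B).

Policy A (G := 89):
  B = 93
  E = 209 + 6·93 = 767
  G = 89
  H = -36 − 2·89 = -214
Policy B (G + 77):
  B = 93
  E = 209 + 6·93 = 767
  G = 195 + 3·767 (+77 from intervention) = 2573
  H = -36 − 2·2573 = -5182
H: -214 − (-5182) = 4968

4968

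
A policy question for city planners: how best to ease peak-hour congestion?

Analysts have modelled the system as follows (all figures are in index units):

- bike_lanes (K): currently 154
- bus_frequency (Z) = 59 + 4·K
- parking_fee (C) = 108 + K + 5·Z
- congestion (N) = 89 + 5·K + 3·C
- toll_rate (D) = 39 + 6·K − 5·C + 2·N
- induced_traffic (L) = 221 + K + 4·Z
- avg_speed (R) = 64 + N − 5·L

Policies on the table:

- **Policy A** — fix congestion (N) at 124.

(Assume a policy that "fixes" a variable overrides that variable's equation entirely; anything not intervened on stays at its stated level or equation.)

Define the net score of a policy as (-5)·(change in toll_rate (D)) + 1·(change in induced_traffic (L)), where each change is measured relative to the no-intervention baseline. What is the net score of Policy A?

Baseline:
  K = 154
  Z = 59 + 4·154 = 675
  C = 108 + 154 + 5·675 = 3637
  N = 89 + 5·154 + 3·3637 = 11770
  D = 39 + 6·154 − 5·3637 + 2·11770 = 6318
  L = 221 + 154 + 4·675 = 3075
Policy A (N := 124):
  K = 154
  Z = 59 + 4·154 = 675
  C = 108 + 154 + 5·675 = 3637
  N = 124
  D = 39 + 6·154 − 5·3637 + 2·124 = -16974
  L = 221 + 154 + 4·675 = 3075
ΔD = -16974 − 6318 = -23292; ΔL = 3075 − 3075 = 0
Score = (-5)·(-23292) + 1·0 = 116460

116460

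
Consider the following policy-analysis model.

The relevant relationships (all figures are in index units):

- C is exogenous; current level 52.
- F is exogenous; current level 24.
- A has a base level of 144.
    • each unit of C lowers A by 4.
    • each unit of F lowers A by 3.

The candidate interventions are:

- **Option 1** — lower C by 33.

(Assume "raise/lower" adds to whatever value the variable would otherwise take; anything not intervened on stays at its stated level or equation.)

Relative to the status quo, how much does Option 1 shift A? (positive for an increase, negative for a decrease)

Baseline:
  C = 52
  F = 24
  A = 144 − 4·52 − 3·24 = -136
Option 1 (C − 33):
  C = 52 − 33 = 19
  F = 24
  A = 144 − 4·19 − 3·24 = -4
Change in A: -4 − (-136) = 132

132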